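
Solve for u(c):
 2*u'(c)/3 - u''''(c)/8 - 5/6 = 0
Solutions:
 u(c) = C1 + C4*exp(2*2^(1/3)*3^(2/3)*c/3) + 5*c/4 + (C2*sin(2^(1/3)*3^(1/6)*c) + C3*cos(2^(1/3)*3^(1/6)*c))*exp(-2^(1/3)*3^(2/3)*c/3)


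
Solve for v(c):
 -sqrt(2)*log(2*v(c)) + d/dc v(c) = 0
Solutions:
 -sqrt(2)*Integral(1/(log(_y) + log(2)), (_y, v(c)))/2 = C1 - c


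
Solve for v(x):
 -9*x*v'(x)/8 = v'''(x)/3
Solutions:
 v(x) = C1 + Integral(C2*airyai(-3*x/2) + C3*airybi(-3*x/2), x)


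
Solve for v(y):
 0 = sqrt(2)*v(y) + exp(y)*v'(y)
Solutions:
 v(y) = C1*exp(sqrt(2)*exp(-y))


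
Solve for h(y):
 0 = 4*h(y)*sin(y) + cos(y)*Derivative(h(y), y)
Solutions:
 h(y) = C1*cos(y)^4


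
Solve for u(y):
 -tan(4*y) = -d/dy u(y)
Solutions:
 u(y) = C1 - log(cos(4*y))/4


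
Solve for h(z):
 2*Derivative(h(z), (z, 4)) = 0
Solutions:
 h(z) = C1 + C2*z + C3*z^2 + C4*z^3


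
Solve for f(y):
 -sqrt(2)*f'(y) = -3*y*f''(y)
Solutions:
 f(y) = C1 + C2*y^(sqrt(2)/3 + 1)


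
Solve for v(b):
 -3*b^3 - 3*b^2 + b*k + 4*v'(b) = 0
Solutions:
 v(b) = C1 + 3*b^4/16 + b^3/4 - b^2*k/8


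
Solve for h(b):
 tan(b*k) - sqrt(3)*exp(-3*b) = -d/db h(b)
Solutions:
 h(b) = C1 - Piecewise((sqrt(3)*exp(-3*b)/3 + log(tan(b*k)^2 + 1)/(2*k), Ne(k, 0)), (sqrt(3)*exp(-3*b)/3, True))


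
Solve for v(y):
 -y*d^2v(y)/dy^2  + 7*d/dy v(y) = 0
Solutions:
 v(y) = C1 + C2*y^8


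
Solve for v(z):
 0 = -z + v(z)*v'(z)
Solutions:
 v(z) = -sqrt(C1 + z^2)
 v(z) = sqrt(C1 + z^2)


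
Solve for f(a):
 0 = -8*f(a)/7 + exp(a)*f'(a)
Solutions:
 f(a) = C1*exp(-8*exp(-a)/7)


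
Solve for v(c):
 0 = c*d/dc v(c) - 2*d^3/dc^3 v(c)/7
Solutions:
 v(c) = C1 + Integral(C2*airyai(2^(2/3)*7^(1/3)*c/2) + C3*airybi(2^(2/3)*7^(1/3)*c/2), c)


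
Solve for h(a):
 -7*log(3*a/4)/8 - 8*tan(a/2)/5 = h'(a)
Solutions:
 h(a) = C1 - 7*a*log(a)/8 - 7*a*log(3)/8 + 7*a/8 + 7*a*log(2)/4 + 16*log(cos(a/2))/5


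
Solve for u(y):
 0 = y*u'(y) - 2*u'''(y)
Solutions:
 u(y) = C1 + Integral(C2*airyai(2^(2/3)*y/2) + C3*airybi(2^(2/3)*y/2), y)


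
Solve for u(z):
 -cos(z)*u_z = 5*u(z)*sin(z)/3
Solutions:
 u(z) = C1*cos(z)^(5/3)


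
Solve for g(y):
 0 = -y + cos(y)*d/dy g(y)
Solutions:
 g(y) = C1 + Integral(y/cos(y), y)


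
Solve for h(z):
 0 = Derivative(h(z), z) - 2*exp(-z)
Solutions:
 h(z) = C1 - 2*exp(-z)


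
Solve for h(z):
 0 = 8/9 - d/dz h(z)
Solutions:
 h(z) = C1 + 8*z/9


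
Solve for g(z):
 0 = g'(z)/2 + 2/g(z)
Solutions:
 g(z) = -sqrt(C1 - 8*z)
 g(z) = sqrt(C1 - 8*z)


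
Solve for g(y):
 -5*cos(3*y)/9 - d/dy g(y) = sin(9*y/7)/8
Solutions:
 g(y) = C1 - 5*sin(3*y)/27 + 7*cos(9*y/7)/72


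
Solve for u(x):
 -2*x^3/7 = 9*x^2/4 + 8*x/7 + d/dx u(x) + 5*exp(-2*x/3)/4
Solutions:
 u(x) = C1 - x^4/14 - 3*x^3/4 - 4*x^2/7 + 15*exp(-2*x/3)/8


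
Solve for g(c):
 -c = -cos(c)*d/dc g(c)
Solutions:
 g(c) = C1 + Integral(c/cos(c), c)


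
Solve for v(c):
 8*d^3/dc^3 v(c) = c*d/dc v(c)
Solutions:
 v(c) = C1 + Integral(C2*airyai(c/2) + C3*airybi(c/2), c)


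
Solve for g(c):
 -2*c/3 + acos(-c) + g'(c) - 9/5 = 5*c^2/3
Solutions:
 g(c) = C1 + 5*c^3/9 + c^2/3 - c*acos(-c) + 9*c/5 - sqrt(1 - c^2)


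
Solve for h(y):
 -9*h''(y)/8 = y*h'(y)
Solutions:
 h(y) = C1 + C2*erf(2*y/3)


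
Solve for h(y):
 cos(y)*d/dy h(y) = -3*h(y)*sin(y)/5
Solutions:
 h(y) = C1*cos(y)^(3/5)


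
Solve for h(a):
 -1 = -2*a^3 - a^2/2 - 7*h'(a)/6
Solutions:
 h(a) = C1 - 3*a^4/7 - a^3/7 + 6*a/7


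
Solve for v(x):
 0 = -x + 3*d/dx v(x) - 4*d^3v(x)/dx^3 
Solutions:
 v(x) = C1 + C2*exp(-sqrt(3)*x/2) + C3*exp(sqrt(3)*x/2) + x^2/6


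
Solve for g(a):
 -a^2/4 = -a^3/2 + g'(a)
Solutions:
 g(a) = C1 + a^4/8 - a^3/12


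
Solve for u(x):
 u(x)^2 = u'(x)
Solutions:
 u(x) = -1/(C1 + x)


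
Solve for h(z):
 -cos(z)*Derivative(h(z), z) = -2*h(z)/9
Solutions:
 h(z) = C1*(sin(z) + 1)^(1/9)/(sin(z) - 1)^(1/9)


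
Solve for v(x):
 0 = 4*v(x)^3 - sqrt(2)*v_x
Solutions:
 v(x) = -sqrt(2)*sqrt(-1/(C1 + 2*sqrt(2)*x))/2
 v(x) = sqrt(2)*sqrt(-1/(C1 + 2*sqrt(2)*x))/2


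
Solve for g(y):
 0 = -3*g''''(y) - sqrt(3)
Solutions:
 g(y) = C1 + C2*y + C3*y^2 + C4*y^3 - sqrt(3)*y^4/72


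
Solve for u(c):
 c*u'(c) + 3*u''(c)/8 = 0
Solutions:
 u(c) = C1 + C2*erf(2*sqrt(3)*c/3)


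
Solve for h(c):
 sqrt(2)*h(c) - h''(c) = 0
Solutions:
 h(c) = C1*exp(-2^(1/4)*c) + C2*exp(2^(1/4)*c)


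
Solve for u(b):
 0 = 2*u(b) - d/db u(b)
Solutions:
 u(b) = C1*exp(2*b)


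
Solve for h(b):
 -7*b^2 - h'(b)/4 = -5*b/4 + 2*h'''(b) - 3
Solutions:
 h(b) = C1 + C2*sin(sqrt(2)*b/4) + C3*cos(sqrt(2)*b/4) - 28*b^3/3 + 5*b^2/2 + 460*b


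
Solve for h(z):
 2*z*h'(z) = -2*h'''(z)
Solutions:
 h(z) = C1 + Integral(C2*airyai(-z) + C3*airybi(-z), z)


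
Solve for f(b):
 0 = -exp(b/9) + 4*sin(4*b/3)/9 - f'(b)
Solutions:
 f(b) = C1 - 9*exp(b/9) - cos(4*b/3)/3


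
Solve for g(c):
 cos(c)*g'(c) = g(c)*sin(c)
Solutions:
 g(c) = C1/cos(c)


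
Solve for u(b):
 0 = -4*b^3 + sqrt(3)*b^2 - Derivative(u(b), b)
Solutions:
 u(b) = C1 - b^4 + sqrt(3)*b^3/3


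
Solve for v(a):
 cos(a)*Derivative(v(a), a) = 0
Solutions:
 v(a) = C1


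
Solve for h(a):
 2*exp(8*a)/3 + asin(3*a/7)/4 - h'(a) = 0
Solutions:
 h(a) = C1 + a*asin(3*a/7)/4 + sqrt(49 - 9*a^2)/12 + exp(8*a)/12


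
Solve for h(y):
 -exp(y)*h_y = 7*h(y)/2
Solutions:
 h(y) = C1*exp(7*exp(-y)/2)


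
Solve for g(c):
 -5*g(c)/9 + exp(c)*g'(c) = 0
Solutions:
 g(c) = C1*exp(-5*exp(-c)/9)


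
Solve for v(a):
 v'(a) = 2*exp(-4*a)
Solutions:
 v(a) = C1 - exp(-4*a)/2


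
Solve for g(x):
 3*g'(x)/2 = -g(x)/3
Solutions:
 g(x) = C1*exp(-2*x/9)


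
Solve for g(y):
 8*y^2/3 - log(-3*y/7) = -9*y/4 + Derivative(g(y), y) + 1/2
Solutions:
 g(y) = C1 + 8*y^3/9 + 9*y^2/8 - y*log(-y) + y*(-log(3) + 1/2 + log(7))


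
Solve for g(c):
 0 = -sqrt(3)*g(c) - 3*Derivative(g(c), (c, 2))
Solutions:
 g(c) = C1*sin(3^(3/4)*c/3) + C2*cos(3^(3/4)*c/3)


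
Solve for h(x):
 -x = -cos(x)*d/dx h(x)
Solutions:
 h(x) = C1 + Integral(x/cos(x), x)


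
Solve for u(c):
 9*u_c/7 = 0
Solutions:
 u(c) = C1


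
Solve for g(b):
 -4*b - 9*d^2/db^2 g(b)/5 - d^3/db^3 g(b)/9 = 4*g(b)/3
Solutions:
 g(b) = C1*exp(b*(-54 + 243*3^(2/3)/(10*sqrt(33430) + 6811)^(1/3) + 3^(1/3)*(10*sqrt(33430) + 6811)^(1/3))/10)*sin(3^(1/6)*b*(-3^(2/3)*(10*sqrt(33430) + 6811)^(1/3) + 729/(10*sqrt(33430) + 6811)^(1/3))/10) + C2*exp(b*(-54 + 243*3^(2/3)/(10*sqrt(33430) + 6811)^(1/3) + 3^(1/3)*(10*sqrt(33430) + 6811)^(1/3))/10)*cos(3^(1/6)*b*(-3^(2/3)*(10*sqrt(33430) + 6811)^(1/3) + 729/(10*sqrt(33430) + 6811)^(1/3))/10) + C3*exp(-b*(243*3^(2/3)/(10*sqrt(33430) + 6811)^(1/3) + 27 + 3^(1/3)*(10*sqrt(33430) + 6811)^(1/3))/5) - 3*b


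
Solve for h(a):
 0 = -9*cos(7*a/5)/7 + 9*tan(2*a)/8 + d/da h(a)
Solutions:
 h(a) = C1 + 9*log(cos(2*a))/16 + 45*sin(7*a/5)/49


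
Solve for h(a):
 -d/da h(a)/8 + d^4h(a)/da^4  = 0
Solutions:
 h(a) = C1 + C4*exp(a/2) + (C2*sin(sqrt(3)*a/4) + C3*cos(sqrt(3)*a/4))*exp(-a/4)


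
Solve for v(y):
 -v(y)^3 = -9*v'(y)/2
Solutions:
 v(y) = -3*sqrt(2)*sqrt(-1/(C1 + 2*y))/2
 v(y) = 3*sqrt(2)*sqrt(-1/(C1 + 2*y))/2


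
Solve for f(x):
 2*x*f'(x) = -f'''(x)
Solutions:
 f(x) = C1 + Integral(C2*airyai(-2^(1/3)*x) + C3*airybi(-2^(1/3)*x), x)


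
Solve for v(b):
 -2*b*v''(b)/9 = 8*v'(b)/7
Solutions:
 v(b) = C1 + C2/b^(29/7)


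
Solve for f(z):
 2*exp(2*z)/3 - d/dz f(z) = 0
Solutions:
 f(z) = C1 + exp(2*z)/3


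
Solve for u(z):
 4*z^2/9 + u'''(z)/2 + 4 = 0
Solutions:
 u(z) = C1 + C2*z + C3*z^2 - 2*z^5/135 - 4*z^3/3


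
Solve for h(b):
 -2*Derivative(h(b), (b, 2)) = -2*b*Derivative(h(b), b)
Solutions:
 h(b) = C1 + C2*erfi(sqrt(2)*b/2)


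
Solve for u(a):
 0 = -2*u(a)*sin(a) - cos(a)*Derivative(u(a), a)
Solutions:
 u(a) = C1*cos(a)^2


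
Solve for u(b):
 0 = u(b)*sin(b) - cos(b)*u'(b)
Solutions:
 u(b) = C1/cos(b)


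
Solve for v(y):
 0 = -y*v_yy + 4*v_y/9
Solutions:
 v(y) = C1 + C2*y^(13/9)


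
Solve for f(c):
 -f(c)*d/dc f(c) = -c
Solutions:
 f(c) = -sqrt(C1 + c^2)
 f(c) = sqrt(C1 + c^2)


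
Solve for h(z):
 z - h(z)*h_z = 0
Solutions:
 h(z) = -sqrt(C1 + z^2)
 h(z) = sqrt(C1 + z^2)


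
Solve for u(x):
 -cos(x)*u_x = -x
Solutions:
 u(x) = C1 + Integral(x/cos(x), x)


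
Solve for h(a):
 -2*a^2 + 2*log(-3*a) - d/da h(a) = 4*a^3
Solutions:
 h(a) = C1 - a^4 - 2*a^3/3 + 2*a*log(-a) + 2*a*(-1 + log(3))


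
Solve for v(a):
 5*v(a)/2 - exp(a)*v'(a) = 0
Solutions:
 v(a) = C1*exp(-5*exp(-a)/2)


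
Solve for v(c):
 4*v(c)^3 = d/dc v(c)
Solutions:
 v(c) = -sqrt(2)*sqrt(-1/(C1 + 4*c))/2
 v(c) = sqrt(2)*sqrt(-1/(C1 + 4*c))/2


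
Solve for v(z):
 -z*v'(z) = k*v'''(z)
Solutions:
 v(z) = C1 + Integral(C2*airyai(z*(-1/k)^(1/3)) + C3*airybi(z*(-1/k)^(1/3)), z)


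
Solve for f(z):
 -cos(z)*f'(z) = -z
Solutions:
 f(z) = C1 + Integral(z/cos(z), z)


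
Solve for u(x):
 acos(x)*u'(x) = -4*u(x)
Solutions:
 u(x) = C1*exp(-4*Integral(1/acos(x), x))


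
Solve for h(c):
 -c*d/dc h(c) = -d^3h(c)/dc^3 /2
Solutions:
 h(c) = C1 + Integral(C2*airyai(2^(1/3)*c) + C3*airybi(2^(1/3)*c), c)


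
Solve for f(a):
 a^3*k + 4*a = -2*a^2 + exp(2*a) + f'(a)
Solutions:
 f(a) = C1 + a^4*k/4 + 2*a^3/3 + 2*a^2 - exp(2*a)/2


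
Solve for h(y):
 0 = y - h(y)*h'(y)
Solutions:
 h(y) = -sqrt(C1 + y^2)
 h(y) = sqrt(C1 + y^2)


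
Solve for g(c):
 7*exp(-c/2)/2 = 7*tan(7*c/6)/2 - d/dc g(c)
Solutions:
 g(c) = C1 + 3*log(tan(7*c/6)^2 + 1)/2 + 7*exp(-c/2)


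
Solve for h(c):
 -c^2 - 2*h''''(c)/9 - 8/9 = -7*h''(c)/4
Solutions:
 h(c) = C1 + C2*c + C3*exp(-3*sqrt(14)*c/4) + C4*exp(3*sqrt(14)*c/4) + c^4/21 + 16*c^2/49


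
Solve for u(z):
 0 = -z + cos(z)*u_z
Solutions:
 u(z) = C1 + Integral(z/cos(z), z)


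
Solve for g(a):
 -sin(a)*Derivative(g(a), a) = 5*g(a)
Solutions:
 g(a) = C1*sqrt(cos(a) + 1)*(cos(a)^2 + 2*cos(a) + 1)/(sqrt(cos(a) - 1)*(cos(a)^2 - 2*cos(a) + 1))


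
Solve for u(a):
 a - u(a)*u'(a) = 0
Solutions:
 u(a) = -sqrt(C1 + a^2)
 u(a) = sqrt(C1 + a^2)


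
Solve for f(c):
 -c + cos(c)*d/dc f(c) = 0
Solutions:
 f(c) = C1 + Integral(c/cos(c), c)


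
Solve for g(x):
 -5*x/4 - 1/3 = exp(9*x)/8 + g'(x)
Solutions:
 g(x) = C1 - 5*x^2/8 - x/3 - exp(9*x)/72


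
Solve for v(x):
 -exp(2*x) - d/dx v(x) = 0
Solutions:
 v(x) = C1 - exp(2*x)/2


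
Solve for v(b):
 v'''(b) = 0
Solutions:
 v(b) = C1 + C2*b + C3*b^2


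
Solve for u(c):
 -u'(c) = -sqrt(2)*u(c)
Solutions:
 u(c) = C1*exp(sqrt(2)*c)


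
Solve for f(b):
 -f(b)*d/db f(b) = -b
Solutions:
 f(b) = -sqrt(C1 + b^2)
 f(b) = sqrt(C1 + b^2)


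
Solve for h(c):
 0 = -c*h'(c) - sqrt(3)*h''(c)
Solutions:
 h(c) = C1 + C2*erf(sqrt(2)*3^(3/4)*c/6)


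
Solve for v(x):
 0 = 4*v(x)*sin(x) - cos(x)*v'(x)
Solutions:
 v(x) = C1/cos(x)^4


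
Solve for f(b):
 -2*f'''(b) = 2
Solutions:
 f(b) = C1 + C2*b + C3*b^2 - b^3/6


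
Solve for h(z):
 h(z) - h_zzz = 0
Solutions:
 h(z) = C3*exp(z) + (C1*sin(sqrt(3)*z/2) + C2*cos(sqrt(3)*z/2))*exp(-z/2)


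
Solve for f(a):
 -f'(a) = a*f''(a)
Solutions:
 f(a) = C1 + C2*log(a)


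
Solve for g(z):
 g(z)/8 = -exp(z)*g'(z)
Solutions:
 g(z) = C1*exp(exp(-z)/8)


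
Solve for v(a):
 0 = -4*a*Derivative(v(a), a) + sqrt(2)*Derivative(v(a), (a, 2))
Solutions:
 v(a) = C1 + C2*erfi(2^(1/4)*a)


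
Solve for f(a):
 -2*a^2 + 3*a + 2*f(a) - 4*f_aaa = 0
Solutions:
 f(a) = C3*exp(2^(2/3)*a/2) + a^2 - 3*a/2 + (C1*sin(2^(2/3)*sqrt(3)*a/4) + C2*cos(2^(2/3)*sqrt(3)*a/4))*exp(-2^(2/3)*a/4)


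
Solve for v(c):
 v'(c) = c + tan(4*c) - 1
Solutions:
 v(c) = C1 + c^2/2 - c - log(cos(4*c))/4


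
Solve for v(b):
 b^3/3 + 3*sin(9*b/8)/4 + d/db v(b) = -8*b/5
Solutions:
 v(b) = C1 - b^4/12 - 4*b^2/5 + 2*cos(9*b/8)/3


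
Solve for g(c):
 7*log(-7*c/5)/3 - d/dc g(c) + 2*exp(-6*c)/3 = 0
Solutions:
 g(c) = C1 + 7*c*log(-c)/3 + 7*c*(-log(5) - 1 + log(7))/3 - exp(-6*c)/9


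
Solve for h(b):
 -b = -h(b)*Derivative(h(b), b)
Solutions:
 h(b) = -sqrt(C1 + b^2)
 h(b) = sqrt(C1 + b^2)


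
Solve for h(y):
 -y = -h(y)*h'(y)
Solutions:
 h(y) = -sqrt(C1 + y^2)
 h(y) = sqrt(C1 + y^2)


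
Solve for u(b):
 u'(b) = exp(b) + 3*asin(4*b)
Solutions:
 u(b) = C1 + 3*b*asin(4*b) + 3*sqrt(1 - 16*b^2)/4 + exp(b)


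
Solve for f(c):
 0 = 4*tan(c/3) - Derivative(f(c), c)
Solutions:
 f(c) = C1 - 12*log(cos(c/3))


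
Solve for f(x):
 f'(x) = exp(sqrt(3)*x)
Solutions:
 f(x) = C1 + sqrt(3)*exp(sqrt(3)*x)/3


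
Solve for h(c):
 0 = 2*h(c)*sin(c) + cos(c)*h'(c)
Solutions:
 h(c) = C1*cos(c)^2


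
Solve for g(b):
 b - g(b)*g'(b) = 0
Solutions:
 g(b) = -sqrt(C1 + b^2)
 g(b) = sqrt(C1 + b^2)


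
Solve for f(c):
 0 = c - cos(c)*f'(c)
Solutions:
 f(c) = C1 + Integral(c/cos(c), c)


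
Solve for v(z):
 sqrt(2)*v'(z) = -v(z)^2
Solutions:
 v(z) = 2/(C1 + sqrt(2)*z)


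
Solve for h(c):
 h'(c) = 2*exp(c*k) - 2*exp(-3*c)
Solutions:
 h(c) = C1 + 2*exp(-3*c)/3 + 2*exp(c*k)/k


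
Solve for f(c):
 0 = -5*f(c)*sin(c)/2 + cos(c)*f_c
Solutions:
 f(c) = C1/cos(c)^(5/2)


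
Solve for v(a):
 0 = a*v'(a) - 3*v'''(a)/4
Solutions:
 v(a) = C1 + Integral(C2*airyai(6^(2/3)*a/3) + C3*airybi(6^(2/3)*a/3), a)


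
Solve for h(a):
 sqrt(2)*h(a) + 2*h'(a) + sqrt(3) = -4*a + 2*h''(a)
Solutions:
 h(a) = C1*exp(a*(1 - sqrt(1 + 2*sqrt(2)))/2) + C2*exp(a*(1 + sqrt(1 + 2*sqrt(2)))/2) - 2*sqrt(2)*a - sqrt(6)/2 + 4


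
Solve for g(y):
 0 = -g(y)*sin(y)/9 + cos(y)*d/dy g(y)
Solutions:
 g(y) = C1/cos(y)^(1/9)


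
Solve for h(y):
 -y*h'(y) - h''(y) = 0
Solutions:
 h(y) = C1 + C2*erf(sqrt(2)*y/2)


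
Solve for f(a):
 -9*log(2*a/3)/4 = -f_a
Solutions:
 f(a) = C1 + 9*a*log(a)/4 - 9*a*log(3)/4 - 9*a/4 + 9*a*log(2)/4


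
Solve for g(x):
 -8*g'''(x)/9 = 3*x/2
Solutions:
 g(x) = C1 + C2*x + C3*x^2 - 9*x^4/128


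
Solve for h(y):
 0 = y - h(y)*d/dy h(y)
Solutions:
 h(y) = -sqrt(C1 + y^2)
 h(y) = sqrt(C1 + y^2)


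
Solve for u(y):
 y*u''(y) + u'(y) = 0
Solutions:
 u(y) = C1 + C2*log(y)


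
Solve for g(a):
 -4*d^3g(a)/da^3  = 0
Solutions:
 g(a) = C1 + C2*a + C3*a^2


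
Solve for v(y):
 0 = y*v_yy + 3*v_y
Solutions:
 v(y) = C1 + C2/y^2


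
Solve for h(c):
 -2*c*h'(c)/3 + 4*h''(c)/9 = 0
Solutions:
 h(c) = C1 + C2*erfi(sqrt(3)*c/2)


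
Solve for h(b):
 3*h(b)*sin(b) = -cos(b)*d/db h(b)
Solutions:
 h(b) = C1*cos(b)^3


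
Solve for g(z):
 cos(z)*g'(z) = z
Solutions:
 g(z) = C1 + Integral(z/cos(z), z)


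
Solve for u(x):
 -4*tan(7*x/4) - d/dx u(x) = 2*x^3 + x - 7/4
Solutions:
 u(x) = C1 - x^4/2 - x^2/2 + 7*x/4 + 16*log(cos(7*x/4))/7


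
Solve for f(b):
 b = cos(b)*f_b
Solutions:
 f(b) = C1 + Integral(b/cos(b), b)


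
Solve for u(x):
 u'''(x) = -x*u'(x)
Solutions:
 u(x) = C1 + Integral(C2*airyai(-x) + C3*airybi(-x), x)


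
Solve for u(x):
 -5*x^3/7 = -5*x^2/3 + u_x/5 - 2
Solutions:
 u(x) = C1 - 25*x^4/28 + 25*x^3/9 + 10*x


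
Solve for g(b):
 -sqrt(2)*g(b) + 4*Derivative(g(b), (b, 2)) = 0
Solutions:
 g(b) = C1*exp(-2^(1/4)*b/2) + C2*exp(2^(1/4)*b/2)


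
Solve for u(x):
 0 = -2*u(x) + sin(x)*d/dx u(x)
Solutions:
 u(x) = C1*(cos(x) - 1)/(cos(x) + 1)


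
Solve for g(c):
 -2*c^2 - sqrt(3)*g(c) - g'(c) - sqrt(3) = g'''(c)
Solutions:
 g(c) = C1*exp(2^(1/3)*sqrt(3)*c*(-2/(9 + sqrt(85))^(1/3) + 2^(1/3)*(9 + sqrt(85))^(1/3))/12)*sin(2^(1/3)*c*(2/(9 + sqrt(85))^(1/3) + 2^(1/3)*(9 + sqrt(85))^(1/3))/4) + C2*exp(2^(1/3)*sqrt(3)*c*(-2/(9 + sqrt(85))^(1/3) + 2^(1/3)*(9 + sqrt(85))^(1/3))/12)*cos(2^(1/3)*c*(2/(9 + sqrt(85))^(1/3) + 2^(1/3)*(9 + sqrt(85))^(1/3))/4) + C3*exp(-2^(1/3)*sqrt(3)*c*(-2/(9 + sqrt(85))^(1/3) + 2^(1/3)*(9 + sqrt(85))^(1/3))/6) - 2*sqrt(3)*c^2/3 + 4*c/3 - 1 - 4*sqrt(3)/9


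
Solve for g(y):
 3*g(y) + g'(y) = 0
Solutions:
 g(y) = C1*exp(-3*y)


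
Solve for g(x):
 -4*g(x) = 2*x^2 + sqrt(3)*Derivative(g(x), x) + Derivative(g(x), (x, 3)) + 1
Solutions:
 g(x) = C1*exp(x*(-3^(5/6)/(6 + sqrt(sqrt(3) + 36))^(1/3) + 3^(2/3)*(6 + sqrt(sqrt(3) + 36))^(1/3))/6)*sin(x*(3^(1/3)/(6 + sqrt(sqrt(3) + 36))^(1/3) + 3^(1/6)*(6 + sqrt(sqrt(3) + 36))^(1/3))/2) + C2*exp(x*(-3^(5/6)/(6 + sqrt(sqrt(3) + 36))^(1/3) + 3^(2/3)*(6 + sqrt(sqrt(3) + 36))^(1/3))/6)*cos(x*(3^(1/3)/(6 + sqrt(sqrt(3) + 36))^(1/3) + 3^(1/6)*(6 + sqrt(sqrt(3) + 36))^(1/3))/2) + C3*exp(-x*(-3^(5/6)/(6 + sqrt(sqrt(3) + 36))^(1/3) + 3^(2/3)*(6 + sqrt(sqrt(3) + 36))^(1/3))/3) - x^2/2 + sqrt(3)*x/4 - 7/16


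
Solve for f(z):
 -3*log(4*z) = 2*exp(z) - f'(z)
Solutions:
 f(z) = C1 + 3*z*log(z) + 3*z*(-1 + 2*log(2)) + 2*exp(z)


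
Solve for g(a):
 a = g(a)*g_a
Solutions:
 g(a) = -sqrt(C1 + a^2)
 g(a) = sqrt(C1 + a^2)


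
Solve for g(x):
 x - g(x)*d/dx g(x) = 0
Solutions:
 g(x) = -sqrt(C1 + x^2)
 g(x) = sqrt(C1 + x^2)


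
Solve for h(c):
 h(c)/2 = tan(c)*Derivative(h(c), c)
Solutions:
 h(c) = C1*sqrt(sin(c))


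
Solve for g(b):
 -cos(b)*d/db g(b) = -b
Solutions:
 g(b) = C1 + Integral(b/cos(b), b)


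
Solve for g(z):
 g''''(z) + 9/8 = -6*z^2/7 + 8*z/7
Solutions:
 g(z) = C1 + C2*z + C3*z^2 + C4*z^3 - z^6/420 + z^5/105 - 3*z^4/64


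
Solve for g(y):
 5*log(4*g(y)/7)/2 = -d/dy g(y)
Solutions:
 2*Integral(1/(log(_y) - log(7) + 2*log(2)), (_y, g(y)))/5 = C1 - y


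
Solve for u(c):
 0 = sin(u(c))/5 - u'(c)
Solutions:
 -c/5 + log(cos(u(c)) - 1)/2 - log(cos(u(c)) + 1)/2 = C1


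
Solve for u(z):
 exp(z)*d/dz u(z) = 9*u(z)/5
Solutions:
 u(z) = C1*exp(-9*exp(-z)/5)


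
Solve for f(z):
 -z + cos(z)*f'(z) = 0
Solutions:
 f(z) = C1 + Integral(z/cos(z), z)


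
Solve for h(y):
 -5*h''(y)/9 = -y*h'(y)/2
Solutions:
 h(y) = C1 + C2*erfi(3*sqrt(5)*y/10)


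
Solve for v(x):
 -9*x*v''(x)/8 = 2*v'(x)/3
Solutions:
 v(x) = C1 + C2*x^(11/27)


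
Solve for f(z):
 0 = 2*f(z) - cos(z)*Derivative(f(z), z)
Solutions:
 f(z) = C1*(sin(z) + 1)/(sin(z) - 1)


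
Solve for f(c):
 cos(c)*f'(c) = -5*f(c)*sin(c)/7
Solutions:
 f(c) = C1*cos(c)^(5/7)


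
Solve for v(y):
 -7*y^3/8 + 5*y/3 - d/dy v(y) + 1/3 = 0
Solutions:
 v(y) = C1 - 7*y^4/32 + 5*y^2/6 + y/3


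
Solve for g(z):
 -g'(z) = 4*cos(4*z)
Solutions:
 g(z) = C1 - sin(4*z)


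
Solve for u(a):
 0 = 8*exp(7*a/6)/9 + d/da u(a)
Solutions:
 u(a) = C1 - 16*exp(7*a/6)/21


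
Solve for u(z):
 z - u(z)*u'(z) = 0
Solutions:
 u(z) = -sqrt(C1 + z^2)
 u(z) = sqrt(C1 + z^2)


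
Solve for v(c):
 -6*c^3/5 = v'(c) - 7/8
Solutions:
 v(c) = C1 - 3*c^4/10 + 7*c/8


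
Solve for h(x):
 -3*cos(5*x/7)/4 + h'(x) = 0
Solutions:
 h(x) = C1 + 21*sin(5*x/7)/20


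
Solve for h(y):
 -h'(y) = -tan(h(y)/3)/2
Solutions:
 h(y) = -3*asin(C1*exp(y/6)) + 3*pi
 h(y) = 3*asin(C1*exp(y/6))


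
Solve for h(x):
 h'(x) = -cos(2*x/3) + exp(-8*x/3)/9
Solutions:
 h(x) = C1 - 3*sin(2*x/3)/2 - exp(-8*x/3)/24


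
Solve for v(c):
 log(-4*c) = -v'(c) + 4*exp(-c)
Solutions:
 v(c) = C1 - c*log(-c) + c*(1 - 2*log(2)) - 4*exp(-c)


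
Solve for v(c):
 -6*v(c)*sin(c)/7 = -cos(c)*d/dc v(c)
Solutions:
 v(c) = C1/cos(c)^(6/7)


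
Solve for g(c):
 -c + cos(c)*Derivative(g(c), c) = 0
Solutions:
 g(c) = C1 + Integral(c/cos(c), c)


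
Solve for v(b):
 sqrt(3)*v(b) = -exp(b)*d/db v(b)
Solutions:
 v(b) = C1*exp(sqrt(3)*exp(-b))


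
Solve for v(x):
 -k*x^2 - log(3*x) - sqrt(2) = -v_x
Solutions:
 v(x) = C1 + k*x^3/3 + x*log(x) - x + x*log(3) + sqrt(2)*x


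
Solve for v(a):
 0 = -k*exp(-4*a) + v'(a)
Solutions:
 v(a) = C1 - k*exp(-4*a)/4


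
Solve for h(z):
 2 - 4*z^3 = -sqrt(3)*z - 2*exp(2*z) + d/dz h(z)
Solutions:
 h(z) = C1 - z^4 + sqrt(3)*z^2/2 + 2*z + exp(2*z)


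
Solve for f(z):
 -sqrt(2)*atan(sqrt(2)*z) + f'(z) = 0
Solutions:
 f(z) = C1 + sqrt(2)*(z*atan(sqrt(2)*z) - sqrt(2)*log(2*z^2 + 1)/4)


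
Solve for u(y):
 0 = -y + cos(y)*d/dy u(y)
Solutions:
 u(y) = C1 + Integral(y/cos(y), y)


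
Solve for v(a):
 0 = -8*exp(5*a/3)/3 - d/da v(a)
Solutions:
 v(a) = C1 - 8*exp(5*a/3)/5


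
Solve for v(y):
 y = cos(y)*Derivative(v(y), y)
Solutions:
 v(y) = C1 + Integral(y/cos(y), y)


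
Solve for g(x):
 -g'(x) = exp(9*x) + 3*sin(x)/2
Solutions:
 g(x) = C1 - exp(9*x)/9 + 3*cos(x)/2


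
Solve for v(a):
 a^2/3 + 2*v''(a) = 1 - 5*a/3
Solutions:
 v(a) = C1 + C2*a - a^4/72 - 5*a^3/36 + a^2/4


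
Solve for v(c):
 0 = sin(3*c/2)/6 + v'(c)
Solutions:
 v(c) = C1 + cos(3*c/2)/9


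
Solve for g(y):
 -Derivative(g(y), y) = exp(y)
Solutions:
 g(y) = C1 - exp(y)


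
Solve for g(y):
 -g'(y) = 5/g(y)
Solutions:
 g(y) = -sqrt(C1 - 10*y)
 g(y) = sqrt(C1 - 10*y)


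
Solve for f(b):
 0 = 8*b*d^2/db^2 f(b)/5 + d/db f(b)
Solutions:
 f(b) = C1 + C2*b^(3/8)


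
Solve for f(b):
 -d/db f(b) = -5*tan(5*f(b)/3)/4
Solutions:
 f(b) = -3*asin(C1*exp(25*b/12))/5 + 3*pi/5
 f(b) = 3*asin(C1*exp(25*b/12))/5


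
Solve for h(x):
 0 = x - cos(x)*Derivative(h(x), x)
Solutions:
 h(x) = C1 + Integral(x/cos(x), x)


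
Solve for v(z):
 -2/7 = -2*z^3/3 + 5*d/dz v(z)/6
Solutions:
 v(z) = C1 + z^4/5 - 12*z/35


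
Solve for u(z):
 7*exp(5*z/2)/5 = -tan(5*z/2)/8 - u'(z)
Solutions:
 u(z) = C1 - 14*exp(5*z/2)/25 + log(cos(5*z/2))/20


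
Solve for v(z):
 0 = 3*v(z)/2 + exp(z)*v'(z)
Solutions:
 v(z) = C1*exp(3*exp(-z)/2)


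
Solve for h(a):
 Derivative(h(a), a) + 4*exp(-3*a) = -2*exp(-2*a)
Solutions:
 h(a) = C1 + exp(-2*a) + 4*exp(-3*a)/3


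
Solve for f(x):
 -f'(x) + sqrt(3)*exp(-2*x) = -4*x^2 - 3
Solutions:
 f(x) = C1 + 4*x^3/3 + 3*x - sqrt(3)*exp(-2*x)/2


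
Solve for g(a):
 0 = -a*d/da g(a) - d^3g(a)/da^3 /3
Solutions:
 g(a) = C1 + Integral(C2*airyai(-3^(1/3)*a) + C3*airybi(-3^(1/3)*a), a)


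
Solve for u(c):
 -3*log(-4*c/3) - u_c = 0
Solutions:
 u(c) = C1 - 3*c*log(-c) + 3*c*(-2*log(2) + 1 + log(3))


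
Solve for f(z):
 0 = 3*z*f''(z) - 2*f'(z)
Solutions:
 f(z) = C1 + C2*z^(5/3)


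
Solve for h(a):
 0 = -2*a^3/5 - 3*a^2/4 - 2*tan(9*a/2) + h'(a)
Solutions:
 h(a) = C1 + a^4/10 + a^3/4 - 4*log(cos(9*a/2))/9


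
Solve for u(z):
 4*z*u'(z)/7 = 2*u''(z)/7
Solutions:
 u(z) = C1 + C2*erfi(z)


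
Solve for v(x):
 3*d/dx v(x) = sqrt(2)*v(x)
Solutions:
 v(x) = C1*exp(sqrt(2)*x/3)


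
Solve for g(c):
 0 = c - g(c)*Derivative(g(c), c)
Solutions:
 g(c) = -sqrt(C1 + c^2)
 g(c) = sqrt(C1 + c^2)


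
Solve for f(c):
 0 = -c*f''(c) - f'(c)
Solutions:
 f(c) = C1 + C2*log(c)


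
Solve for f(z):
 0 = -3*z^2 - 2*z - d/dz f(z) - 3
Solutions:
 f(z) = C1 - z^3 - z^2 - 3*z


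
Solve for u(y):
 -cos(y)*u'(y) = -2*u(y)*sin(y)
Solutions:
 u(y) = C1/cos(y)^2


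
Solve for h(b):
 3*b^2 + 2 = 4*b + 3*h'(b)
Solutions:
 h(b) = C1 + b^3/3 - 2*b^2/3 + 2*b/3


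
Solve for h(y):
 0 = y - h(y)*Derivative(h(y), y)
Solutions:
 h(y) = -sqrt(C1 + y^2)
 h(y) = sqrt(C1 + y^2)


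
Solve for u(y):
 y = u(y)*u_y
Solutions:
 u(y) = -sqrt(C1 + y^2)
 u(y) = sqrt(C1 + y^2)


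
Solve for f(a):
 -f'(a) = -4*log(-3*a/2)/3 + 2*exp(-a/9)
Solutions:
 f(a) = C1 + 4*a*log(-a)/3 + 4*a*(-1 - log(2) + log(3))/3 + 18*exp(-a/9)


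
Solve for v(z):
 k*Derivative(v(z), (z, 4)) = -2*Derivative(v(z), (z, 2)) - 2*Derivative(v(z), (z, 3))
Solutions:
 v(z) = C1 + C2*z + C3*exp(z*(sqrt(1 - 2*k) - 1)/k) + C4*exp(-z*(sqrt(1 - 2*k) + 1)/k)


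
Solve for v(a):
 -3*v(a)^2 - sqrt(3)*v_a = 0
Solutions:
 v(a) = 1/(C1 + sqrt(3)*a)


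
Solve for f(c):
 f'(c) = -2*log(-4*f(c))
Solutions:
 Integral(1/(log(-_y) + 2*log(2)), (_y, f(c)))/2 = C1 - c


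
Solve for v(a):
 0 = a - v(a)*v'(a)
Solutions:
 v(a) = -sqrt(C1 + a^2)
 v(a) = sqrt(C1 + a^2)


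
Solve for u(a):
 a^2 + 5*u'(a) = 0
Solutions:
 u(a) = C1 - a^3/15


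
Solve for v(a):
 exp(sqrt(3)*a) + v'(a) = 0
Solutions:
 v(a) = C1 - sqrt(3)*exp(sqrt(3)*a)/3


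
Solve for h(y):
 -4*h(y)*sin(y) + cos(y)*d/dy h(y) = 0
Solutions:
 h(y) = C1/cos(y)^4


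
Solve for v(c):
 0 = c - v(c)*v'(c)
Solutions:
 v(c) = -sqrt(C1 + c^2)
 v(c) = sqrt(C1 + c^2)


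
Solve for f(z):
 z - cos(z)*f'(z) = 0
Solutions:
 f(z) = C1 + Integral(z/cos(z), z)


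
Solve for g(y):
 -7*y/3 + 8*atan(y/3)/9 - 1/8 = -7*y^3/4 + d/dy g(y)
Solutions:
 g(y) = C1 + 7*y^4/16 - 7*y^2/6 + 8*y*atan(y/3)/9 - y/8 - 4*log(y^2 + 9)/3


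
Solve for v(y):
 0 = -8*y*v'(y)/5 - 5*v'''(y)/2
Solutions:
 v(y) = C1 + Integral(C2*airyai(-2*10^(1/3)*y/5) + C3*airybi(-2*10^(1/3)*y/5), y)


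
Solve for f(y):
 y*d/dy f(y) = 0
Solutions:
 f(y) = C1


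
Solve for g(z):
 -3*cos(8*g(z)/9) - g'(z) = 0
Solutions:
 3*z - 9*log(sin(8*g(z)/9) - 1)/16 + 9*log(sin(8*g(z)/9) + 1)/16 = C1


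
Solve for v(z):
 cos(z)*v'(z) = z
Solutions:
 v(z) = C1 + Integral(z/cos(z), z)


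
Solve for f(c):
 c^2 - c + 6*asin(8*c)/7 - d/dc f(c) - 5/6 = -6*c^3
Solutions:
 f(c) = C1 + 3*c^4/2 + c^3/3 - c^2/2 + 6*c*asin(8*c)/7 - 5*c/6 + 3*sqrt(1 - 64*c^2)/28


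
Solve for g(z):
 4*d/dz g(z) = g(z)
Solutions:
 g(z) = C1*exp(z/4)


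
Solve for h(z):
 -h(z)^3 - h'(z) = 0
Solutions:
 h(z) = -sqrt(2)*sqrt(-1/(C1 - z))/2
 h(z) = sqrt(2)*sqrt(-1/(C1 - z))/2


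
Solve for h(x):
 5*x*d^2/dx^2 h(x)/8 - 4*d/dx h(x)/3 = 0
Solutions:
 h(x) = C1 + C2*x^(47/15)


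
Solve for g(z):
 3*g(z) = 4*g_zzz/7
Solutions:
 g(z) = C3*exp(42^(1/3)*z/2) + (C1*sin(14^(1/3)*3^(5/6)*z/4) + C2*cos(14^(1/3)*3^(5/6)*z/4))*exp(-42^(1/3)*z/4)


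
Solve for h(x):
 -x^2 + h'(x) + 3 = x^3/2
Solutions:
 h(x) = C1 + x^4/8 + x^3/3 - 3*x


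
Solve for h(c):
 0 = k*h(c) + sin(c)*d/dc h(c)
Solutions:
 h(c) = C1*exp(k*(-log(cos(c) - 1) + log(cos(c) + 1))/2)


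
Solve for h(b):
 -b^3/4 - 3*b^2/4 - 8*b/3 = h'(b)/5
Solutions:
 h(b) = C1 - 5*b^4/16 - 5*b^3/4 - 20*b^2/3


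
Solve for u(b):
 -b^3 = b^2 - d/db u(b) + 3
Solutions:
 u(b) = C1 + b^4/4 + b^3/3 + 3*b


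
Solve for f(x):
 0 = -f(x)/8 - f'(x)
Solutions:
 f(x) = C1*exp(-x/8)


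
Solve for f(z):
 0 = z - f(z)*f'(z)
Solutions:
 f(z) = -sqrt(C1 + z^2)
 f(z) = sqrt(C1 + z^2)


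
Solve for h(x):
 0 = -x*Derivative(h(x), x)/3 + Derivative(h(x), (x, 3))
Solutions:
 h(x) = C1 + Integral(C2*airyai(3^(2/3)*x/3) + C3*airybi(3^(2/3)*x/3), x)


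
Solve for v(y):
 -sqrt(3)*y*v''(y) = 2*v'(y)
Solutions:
 v(y) = C1 + C2*y^(1 - 2*sqrt(3)/3)


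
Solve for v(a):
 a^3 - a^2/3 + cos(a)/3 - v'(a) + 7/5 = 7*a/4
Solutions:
 v(a) = C1 + a^4/4 - a^3/9 - 7*a^2/8 + 7*a/5 + sin(a)/3


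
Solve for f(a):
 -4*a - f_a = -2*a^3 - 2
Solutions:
 f(a) = C1 + a^4/2 - 2*a^2 + 2*a


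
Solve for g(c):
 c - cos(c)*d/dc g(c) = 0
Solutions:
 g(c) = C1 + Integral(c/cos(c), c)


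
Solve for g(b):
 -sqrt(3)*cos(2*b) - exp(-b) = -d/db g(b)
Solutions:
 g(b) = C1 + sqrt(3)*sin(2*b)/2 - exp(-b)


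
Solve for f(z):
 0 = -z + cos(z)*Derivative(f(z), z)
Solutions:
 f(z) = C1 + Integral(z/cos(z), z)


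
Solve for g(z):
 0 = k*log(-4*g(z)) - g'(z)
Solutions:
 Integral(1/(log(-_y) + 2*log(2)), (_y, g(z))) = C1 + k*z


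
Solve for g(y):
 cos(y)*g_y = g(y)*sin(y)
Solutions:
 g(y) = C1/cos(y)


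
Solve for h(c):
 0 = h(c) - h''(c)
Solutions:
 h(c) = C1*exp(-c) + C2*exp(c)


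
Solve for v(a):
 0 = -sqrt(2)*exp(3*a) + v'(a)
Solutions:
 v(a) = C1 + sqrt(2)*exp(3*a)/3


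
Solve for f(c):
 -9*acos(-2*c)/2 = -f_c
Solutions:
 f(c) = C1 + 9*c*acos(-2*c)/2 + 9*sqrt(1 - 4*c^2)/4


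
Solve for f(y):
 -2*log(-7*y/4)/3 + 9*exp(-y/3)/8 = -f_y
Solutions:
 f(y) = C1 + 2*y*log(-y)/3 + 2*y*(-2*log(2) - 1 + log(7))/3 + 27*exp(-y/3)/8


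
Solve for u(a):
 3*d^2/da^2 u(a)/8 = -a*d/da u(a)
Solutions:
 u(a) = C1 + C2*erf(2*sqrt(3)*a/3)


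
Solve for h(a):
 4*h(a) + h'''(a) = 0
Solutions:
 h(a) = C3*exp(-2^(2/3)*a) + (C1*sin(2^(2/3)*sqrt(3)*a/2) + C2*cos(2^(2/3)*sqrt(3)*a/2))*exp(2^(2/3)*a/2)


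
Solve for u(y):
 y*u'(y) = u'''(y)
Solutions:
 u(y) = C1 + Integral(C2*airyai(y) + C3*airybi(y), y)


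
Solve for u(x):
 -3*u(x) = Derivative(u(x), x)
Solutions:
 u(x) = C1*exp(-3*x)


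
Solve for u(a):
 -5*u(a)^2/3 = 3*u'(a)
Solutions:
 u(a) = 9/(C1 + 5*a)


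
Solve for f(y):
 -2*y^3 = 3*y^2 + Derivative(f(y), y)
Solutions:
 f(y) = C1 - y^4/2 - y^3


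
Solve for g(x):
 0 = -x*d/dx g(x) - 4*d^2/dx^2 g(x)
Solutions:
 g(x) = C1 + C2*erf(sqrt(2)*x/4)


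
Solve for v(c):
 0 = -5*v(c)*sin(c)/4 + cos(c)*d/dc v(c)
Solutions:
 v(c) = C1/cos(c)^(5/4)


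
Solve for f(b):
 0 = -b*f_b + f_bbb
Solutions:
 f(b) = C1 + Integral(C2*airyai(b) + C3*airybi(b), b)


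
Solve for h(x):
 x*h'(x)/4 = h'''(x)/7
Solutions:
 h(x) = C1 + Integral(C2*airyai(14^(1/3)*x/2) + C3*airybi(14^(1/3)*x/2), x)


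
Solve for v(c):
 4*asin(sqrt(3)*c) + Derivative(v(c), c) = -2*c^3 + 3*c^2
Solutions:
 v(c) = C1 - c^4/2 + c^3 - 4*c*asin(sqrt(3)*c) - 4*sqrt(3)*sqrt(1 - 3*c^2)/3


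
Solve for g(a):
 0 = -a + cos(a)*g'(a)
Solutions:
 g(a) = C1 + Integral(a/cos(a), a)


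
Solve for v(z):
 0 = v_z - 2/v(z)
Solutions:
 v(z) = -sqrt(C1 + 4*z)
 v(z) = sqrt(C1 + 4*z)


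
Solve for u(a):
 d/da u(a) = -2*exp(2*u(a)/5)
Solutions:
 u(a) = 5*log(-sqrt(-1/(C1 - 2*a))) - 5*log(2) + 5*log(10)/2
 u(a) = 5*log(-1/(C1 - 2*a))/2 - 5*log(2) + 5*log(10)/2


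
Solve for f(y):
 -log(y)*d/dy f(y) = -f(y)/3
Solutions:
 f(y) = C1*exp(li(y)/3)


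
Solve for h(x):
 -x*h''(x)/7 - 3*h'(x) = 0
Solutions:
 h(x) = C1 + C2/x^20


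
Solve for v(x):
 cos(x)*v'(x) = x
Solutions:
 v(x) = C1 + Integral(x/cos(x), x)


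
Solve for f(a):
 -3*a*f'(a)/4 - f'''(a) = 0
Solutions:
 f(a) = C1 + Integral(C2*airyai(-6^(1/3)*a/2) + C3*airybi(-6^(1/3)*a/2), a)


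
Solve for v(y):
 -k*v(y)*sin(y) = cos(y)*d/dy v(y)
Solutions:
 v(y) = C1*exp(k*log(cos(y)))


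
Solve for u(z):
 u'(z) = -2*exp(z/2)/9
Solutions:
 u(z) = C1 - 4*exp(z/2)/9


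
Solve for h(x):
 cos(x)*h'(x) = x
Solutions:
 h(x) = C1 + Integral(x/cos(x), x)


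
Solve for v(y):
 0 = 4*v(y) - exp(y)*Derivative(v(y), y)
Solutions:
 v(y) = C1*exp(-4*exp(-y))


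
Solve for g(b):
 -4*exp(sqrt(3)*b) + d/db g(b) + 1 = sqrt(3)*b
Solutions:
 g(b) = C1 + sqrt(3)*b^2/2 - b + 4*sqrt(3)*exp(sqrt(3)*b)/3


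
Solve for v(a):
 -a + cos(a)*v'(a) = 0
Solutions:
 v(a) = C1 + Integral(a/cos(a), a)


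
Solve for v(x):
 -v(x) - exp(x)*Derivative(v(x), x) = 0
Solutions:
 v(x) = C1*exp(exp(-x))


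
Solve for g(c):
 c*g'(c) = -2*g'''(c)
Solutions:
 g(c) = C1 + Integral(C2*airyai(-2^(2/3)*c/2) + C3*airybi(-2^(2/3)*c/2), c)


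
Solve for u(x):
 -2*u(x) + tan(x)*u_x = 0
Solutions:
 u(x) = C1*sin(x)^2


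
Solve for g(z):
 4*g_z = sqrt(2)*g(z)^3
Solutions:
 g(z) = -sqrt(2)*sqrt(-1/(C1 + sqrt(2)*z))
 g(z) = sqrt(2)*sqrt(-1/(C1 + sqrt(2)*z))


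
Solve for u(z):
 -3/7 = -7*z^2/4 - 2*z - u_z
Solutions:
 u(z) = C1 - 7*z^3/12 - z^2 + 3*z/7


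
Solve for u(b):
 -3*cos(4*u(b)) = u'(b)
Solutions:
 u(b) = -asin((C1 + exp(24*b))/(C1 - exp(24*b)))/4 + pi/4
 u(b) = asin((C1 + exp(24*b))/(C1 - exp(24*b)))/4


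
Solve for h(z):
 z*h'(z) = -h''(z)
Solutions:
 h(z) = C1 + C2*erf(sqrt(2)*z/2)


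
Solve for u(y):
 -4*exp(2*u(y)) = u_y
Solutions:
 u(y) = log(-sqrt(-1/(C1 - 4*y))) - log(2)/2
 u(y) = log(-1/(C1 - 4*y))/2 - log(2)/2


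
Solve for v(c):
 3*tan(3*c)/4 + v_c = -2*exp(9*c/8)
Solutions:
 v(c) = C1 - 16*exp(9*c/8)/9 + log(cos(3*c))/4


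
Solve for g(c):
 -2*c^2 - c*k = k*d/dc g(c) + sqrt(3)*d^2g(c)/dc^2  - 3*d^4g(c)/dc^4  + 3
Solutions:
 g(c) = C1 + C2*exp(-2^(1/3)*c*(2^(1/3)*(-9*k + sqrt(3)*sqrt(27*k^2 - 4*sqrt(3)))^(1/3) + 2*sqrt(3)/(-9*k + sqrt(3)*sqrt(27*k^2 - 4*sqrt(3)))^(1/3))/6) + C3*exp(2^(1/3)*c*(2^(1/3)*(-9*k + sqrt(3)*sqrt(27*k^2 - 4*sqrt(3)))^(1/3) - 2^(1/3)*sqrt(3)*I*(-9*k + sqrt(3)*sqrt(27*k^2 - 4*sqrt(3)))^(1/3) - 8*sqrt(3)/((-1 + sqrt(3)*I)*(-9*k + sqrt(3)*sqrt(27*k^2 - 4*sqrt(3)))^(1/3)))/12) + C4*exp(2^(1/3)*c*(2^(1/3)*(-9*k + sqrt(3)*sqrt(27*k^2 - 4*sqrt(3)))^(1/3) + 2^(1/3)*sqrt(3)*I*(-9*k + sqrt(3)*sqrt(27*k^2 - 4*sqrt(3)))^(1/3) + 8*sqrt(3)/((1 + sqrt(3)*I)*(-9*k + sqrt(3)*sqrt(27*k^2 - 4*sqrt(3)))^(1/3)))/12) - 2*c^3/(3*k) - c^2/2 + 2*sqrt(3)*c^2/k^2 - 3*c/k + sqrt(3)*c/k - 12*c/k^3


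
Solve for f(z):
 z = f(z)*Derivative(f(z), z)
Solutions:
 f(z) = -sqrt(C1 + z^2)
 f(z) = sqrt(C1 + z^2)


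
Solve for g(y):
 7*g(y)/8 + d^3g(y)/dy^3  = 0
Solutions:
 g(y) = C3*exp(-7^(1/3)*y/2) + (C1*sin(sqrt(3)*7^(1/3)*y/4) + C2*cos(sqrt(3)*7^(1/3)*y/4))*exp(7^(1/3)*y/4)


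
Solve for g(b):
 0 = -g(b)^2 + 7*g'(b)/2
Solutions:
 g(b) = -7/(C1 + 2*b)


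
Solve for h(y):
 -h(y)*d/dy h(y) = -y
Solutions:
 h(y) = -sqrt(C1 + y^2)
 h(y) = sqrt(C1 + y^2)


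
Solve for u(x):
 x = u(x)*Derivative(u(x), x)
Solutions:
 u(x) = -sqrt(C1 + x^2)
 u(x) = sqrt(C1 + x^2)


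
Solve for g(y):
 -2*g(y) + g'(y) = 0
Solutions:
 g(y) = C1*exp(2*y)


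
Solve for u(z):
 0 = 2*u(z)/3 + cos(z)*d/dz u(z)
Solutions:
 u(z) = C1*(sin(z) - 1)^(1/3)/(sin(z) + 1)^(1/3)


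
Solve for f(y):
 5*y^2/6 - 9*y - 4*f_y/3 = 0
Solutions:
 f(y) = C1 + 5*y^3/24 - 27*y^2/8


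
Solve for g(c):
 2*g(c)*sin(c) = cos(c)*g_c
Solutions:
 g(c) = C1/cos(c)^2


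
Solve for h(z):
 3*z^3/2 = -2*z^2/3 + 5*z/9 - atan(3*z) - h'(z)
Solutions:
 h(z) = C1 - 3*z^4/8 - 2*z^3/9 + 5*z^2/18 - z*atan(3*z) + log(9*z^2 + 1)/6


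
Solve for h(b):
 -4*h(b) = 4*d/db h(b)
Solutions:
 h(b) = C1*exp(-b)


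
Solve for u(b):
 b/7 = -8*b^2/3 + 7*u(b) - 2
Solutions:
 u(b) = 8*b^2/21 + b/49 + 2/7


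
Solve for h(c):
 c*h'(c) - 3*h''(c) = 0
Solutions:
 h(c) = C1 + C2*erfi(sqrt(6)*c/6)


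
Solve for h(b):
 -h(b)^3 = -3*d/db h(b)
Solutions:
 h(b) = -sqrt(6)*sqrt(-1/(C1 + b))/2
 h(b) = sqrt(6)*sqrt(-1/(C1 + b))/2


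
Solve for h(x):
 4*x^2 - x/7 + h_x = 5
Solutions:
 h(x) = C1 - 4*x^3/3 + x^2/14 + 5*x


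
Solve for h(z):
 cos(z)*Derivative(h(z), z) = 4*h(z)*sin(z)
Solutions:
 h(z) = C1/cos(z)^4


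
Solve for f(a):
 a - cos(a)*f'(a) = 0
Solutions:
 f(a) = C1 + Integral(a/cos(a), a)


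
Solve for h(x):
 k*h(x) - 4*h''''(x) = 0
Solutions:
 h(x) = C1*exp(-sqrt(2)*k^(1/4)*x/2) + C2*exp(sqrt(2)*k^(1/4)*x/2) + C3*exp(-sqrt(2)*I*k^(1/4)*x/2) + C4*exp(sqrt(2)*I*k^(1/4)*x/2)


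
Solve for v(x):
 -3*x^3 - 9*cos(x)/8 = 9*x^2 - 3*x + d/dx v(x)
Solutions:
 v(x) = C1 - 3*x^4/4 - 3*x^3 + 3*x^2/2 - 9*sin(x)/8


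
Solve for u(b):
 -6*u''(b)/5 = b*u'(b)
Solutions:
 u(b) = C1 + C2*erf(sqrt(15)*b/6)


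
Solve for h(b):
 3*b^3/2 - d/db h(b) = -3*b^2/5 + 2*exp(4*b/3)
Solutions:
 h(b) = C1 + 3*b^4/8 + b^3/5 - 3*exp(4*b/3)/2


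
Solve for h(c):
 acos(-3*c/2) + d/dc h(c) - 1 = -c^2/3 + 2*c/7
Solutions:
 h(c) = C1 - c^3/9 + c^2/7 - c*acos(-3*c/2) + c - sqrt(4 - 9*c^2)/3


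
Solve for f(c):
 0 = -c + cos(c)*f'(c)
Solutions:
 f(c) = C1 + Integral(c/cos(c), c)


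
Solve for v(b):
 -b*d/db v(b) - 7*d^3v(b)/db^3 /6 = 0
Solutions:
 v(b) = C1 + Integral(C2*airyai(-6^(1/3)*7^(2/3)*b/7) + C3*airybi(-6^(1/3)*7^(2/3)*b/7), b)


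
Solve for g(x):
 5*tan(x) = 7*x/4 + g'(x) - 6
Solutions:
 g(x) = C1 - 7*x^2/8 + 6*x - 5*log(cos(x))


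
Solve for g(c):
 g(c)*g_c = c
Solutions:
 g(c) = -sqrt(C1 + c^2)
 g(c) = sqrt(C1 + c^2)


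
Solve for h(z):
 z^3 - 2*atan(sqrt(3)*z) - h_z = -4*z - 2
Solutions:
 h(z) = C1 + z^4/4 + 2*z^2 - 2*z*atan(sqrt(3)*z) + 2*z + sqrt(3)*log(3*z^2 + 1)/3


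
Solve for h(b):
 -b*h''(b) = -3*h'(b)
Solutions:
 h(b) = C1 + C2*b^4


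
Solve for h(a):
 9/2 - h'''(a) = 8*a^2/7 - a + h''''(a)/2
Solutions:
 h(a) = C1 + C2*a + C3*a^2 + C4*exp(-2*a) - 2*a^5/105 + 5*a^4/56 + 4*a^3/7


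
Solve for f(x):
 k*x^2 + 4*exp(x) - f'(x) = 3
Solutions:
 f(x) = C1 + k*x^3/3 - 3*x + 4*exp(x)


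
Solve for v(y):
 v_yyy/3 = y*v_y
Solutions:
 v(y) = C1 + Integral(C2*airyai(3^(1/3)*y) + C3*airybi(3^(1/3)*y), y)


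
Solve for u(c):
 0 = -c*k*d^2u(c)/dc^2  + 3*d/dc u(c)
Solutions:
 u(c) = C1 + c^(((re(k) + 3)*re(k) + im(k)^2)/(re(k)^2 + im(k)^2))*(C2*sin(3*log(c)*Abs(im(k))/(re(k)^2 + im(k)^2)) + C3*cos(3*log(c)*im(k)/(re(k)^2 + im(k)^2)))


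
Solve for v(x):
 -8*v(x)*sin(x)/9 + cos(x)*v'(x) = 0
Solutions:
 v(x) = C1/cos(x)^(8/9)


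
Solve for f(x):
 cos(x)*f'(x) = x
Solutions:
 f(x) = C1 + Integral(x/cos(x), x)


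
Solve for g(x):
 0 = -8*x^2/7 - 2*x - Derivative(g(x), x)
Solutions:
 g(x) = C1 - 8*x^3/21 - x^2


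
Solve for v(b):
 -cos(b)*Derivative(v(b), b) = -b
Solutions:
 v(b) = C1 + Integral(b/cos(b), b)


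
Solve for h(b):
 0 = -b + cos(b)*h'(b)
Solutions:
 h(b) = C1 + Integral(b/cos(b), b)


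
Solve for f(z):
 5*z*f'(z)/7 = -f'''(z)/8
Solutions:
 f(z) = C1 + Integral(C2*airyai(-2*5^(1/3)*7^(2/3)*z/7) + C3*airybi(-2*5^(1/3)*7^(2/3)*z/7), z)


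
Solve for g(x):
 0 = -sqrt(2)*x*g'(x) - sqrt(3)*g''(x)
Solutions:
 g(x) = C1 + C2*erf(6^(3/4)*x/6)


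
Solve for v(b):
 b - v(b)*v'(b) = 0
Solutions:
 v(b) = -sqrt(C1 + b^2)
 v(b) = sqrt(C1 + b^2)


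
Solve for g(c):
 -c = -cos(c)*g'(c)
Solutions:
 g(c) = C1 + Integral(c/cos(c), c)


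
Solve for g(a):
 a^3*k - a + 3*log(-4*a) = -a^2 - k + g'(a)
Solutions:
 g(a) = C1 + a^4*k/4 + a^3/3 - a^2/2 + a*(k - 3 + 6*log(2)) + 3*a*log(-a)


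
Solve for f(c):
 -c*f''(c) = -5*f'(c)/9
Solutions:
 f(c) = C1 + C2*c^(14/9)


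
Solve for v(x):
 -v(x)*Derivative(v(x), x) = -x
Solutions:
 v(x) = -sqrt(C1 + x^2)
 v(x) = sqrt(C1 + x^2)


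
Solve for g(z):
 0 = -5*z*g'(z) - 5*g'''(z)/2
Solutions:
 g(z) = C1 + Integral(C2*airyai(-2^(1/3)*z) + C3*airybi(-2^(1/3)*z), z)


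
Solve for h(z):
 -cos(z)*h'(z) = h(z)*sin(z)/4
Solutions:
 h(z) = C1*cos(z)^(1/4)


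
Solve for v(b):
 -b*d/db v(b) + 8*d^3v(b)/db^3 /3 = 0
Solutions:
 v(b) = C1 + Integral(C2*airyai(3^(1/3)*b/2) + C3*airybi(3^(1/3)*b/2), b)


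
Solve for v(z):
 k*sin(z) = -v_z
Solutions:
 v(z) = C1 + k*cos(z)


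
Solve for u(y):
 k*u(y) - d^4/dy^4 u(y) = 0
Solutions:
 u(y) = C1*exp(-k^(1/4)*y) + C2*exp(k^(1/4)*y) + C3*exp(-I*k^(1/4)*y) + C4*exp(I*k^(1/4)*y)


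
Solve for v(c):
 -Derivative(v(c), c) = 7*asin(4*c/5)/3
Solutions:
 v(c) = C1 - 7*c*asin(4*c/5)/3 - 7*sqrt(25 - 16*c^2)/12


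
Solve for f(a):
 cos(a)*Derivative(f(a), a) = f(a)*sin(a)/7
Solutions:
 f(a) = C1/cos(a)^(1/7)


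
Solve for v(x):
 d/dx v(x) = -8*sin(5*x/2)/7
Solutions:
 v(x) = C1 + 16*cos(5*x/2)/35


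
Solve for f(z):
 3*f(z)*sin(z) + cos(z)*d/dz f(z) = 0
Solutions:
 f(z) = C1*cos(z)^3


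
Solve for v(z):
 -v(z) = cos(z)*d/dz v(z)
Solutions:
 v(z) = C1*sqrt(sin(z) - 1)/sqrt(sin(z) + 1)


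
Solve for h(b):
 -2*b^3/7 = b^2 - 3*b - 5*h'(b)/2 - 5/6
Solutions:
 h(b) = C1 + b^4/35 + 2*b^3/15 - 3*b^2/5 - b/3


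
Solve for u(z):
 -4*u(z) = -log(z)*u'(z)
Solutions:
 u(z) = C1*exp(4*li(z))


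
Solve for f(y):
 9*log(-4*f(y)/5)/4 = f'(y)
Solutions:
 -4*Integral(1/(log(-_y) - log(5) + 2*log(2)), (_y, f(y)))/9 = C1 - y
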